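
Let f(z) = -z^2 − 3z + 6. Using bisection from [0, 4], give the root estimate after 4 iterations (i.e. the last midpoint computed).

f(2) = -4 < 0, so the root lies in [0, 2]
f(1) = 2 > 0, so the root lies in [1, 2]
f(1.5) = -0.75 < 0, so the root lies in [1, 1.5]
f(1.25) = 0.6875 > 0, so the root lies in [1.25, 1.5]

1.25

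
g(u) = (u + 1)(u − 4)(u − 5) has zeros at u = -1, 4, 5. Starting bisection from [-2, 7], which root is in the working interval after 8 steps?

-1

m = 2.5, g(m) = 13.125 (+); new bracket [-2, 2.5]
m = 0.25, g(m) = 22.265625 (+); new bracket [-2, 0.25]
m = -0.875, g(m) = 3.580078 (+); new bracket [-2, -0.875]
m = -1.4375, g(m) = -15.3142 (−); new bracket [-1.4375, -0.875]
m = -1.15625, g(m) = -4.9599 (−); new bracket [-1.15625, -0.875]
m = -1.015625, g(m) = -0.4714 (−); new bracket [-1.015625, -0.875]
m = -0.9453125, g(m) = 1.6079 (+); new bracket [-1.015625, -0.9453125]
m = -0.98046875, g(m) = 0.5817 (+); new bracket [-1.015625, -0.98046875]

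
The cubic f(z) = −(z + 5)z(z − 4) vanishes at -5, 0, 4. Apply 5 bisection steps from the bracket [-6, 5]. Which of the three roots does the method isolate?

-5

midpoint -0.5: f = -10.125 < 0 → [-6, -0.5]
midpoint -3.25: f = -41.234375 < 0 → [-6, -3.25]
midpoint -4.625: f = -14.958984 < 0 → [-6, -4.625]
midpoint -5.3125: f = 15.4602 > 0 → [-5.3125, -4.625]
midpoint -4.96875: f = -1.3926 < 0 → [-5.3125, -4.96875]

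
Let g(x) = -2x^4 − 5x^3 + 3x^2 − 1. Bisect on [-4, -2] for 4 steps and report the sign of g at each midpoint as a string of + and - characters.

m = -3, g(m) = -1 (−); new bracket [-3, -2]
m = -2.5, g(m) = 17.75 (+); new bracket [-3, -2.5]
m = -2.75, g(m) = 11.289062 (+); new bracket [-3, -2.75]
m = -2.875, g(m) = 5.9741 (+); new bracket [-3, -2.875]

-+++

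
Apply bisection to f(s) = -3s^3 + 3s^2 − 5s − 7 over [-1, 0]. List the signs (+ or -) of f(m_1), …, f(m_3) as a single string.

--+

s = -0.5 gives f = -3.375, negative; keep [-1, -0.5]
s = -0.75 gives f = -0.296875, negative; keep [-1, -0.75]
s = -0.875 gives f = 1.681641, positive; keep [-0.875, -0.75]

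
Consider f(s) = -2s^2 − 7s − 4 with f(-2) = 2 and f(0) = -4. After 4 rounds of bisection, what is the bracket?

[-0.75, -0.625]

m = -1, f(m) = 1 (+); new bracket [-1, 0]
m = -0.5, f(m) = -1 (−); new bracket [-1, -0.5]
m = -0.75, f(m) = 0.125 (+); new bracket [-0.75, -0.5]
m = -0.625, f(m) = -0.4062 (−); new bracket [-0.75, -0.625]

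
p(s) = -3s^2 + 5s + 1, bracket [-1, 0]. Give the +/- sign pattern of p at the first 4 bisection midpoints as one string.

midpoint -0.5: p = -2.25 < 0 → [-0.5, 0]
midpoint -0.25: p = -0.4375 < 0 → [-0.25, 0]
midpoint -0.125: p = 0.328125 > 0 → [-0.25, -0.125]
midpoint -0.1875: p = -0.043 < 0 → [-0.1875, -0.125]

--+-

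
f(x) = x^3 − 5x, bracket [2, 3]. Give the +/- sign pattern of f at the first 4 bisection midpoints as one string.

++--

m = 2.5, f(m) = 3.125 (+); new bracket [2, 2.5]
m = 2.25, f(m) = 0.140625 (+); new bracket [2, 2.25]
m = 2.125, f(m) = -1.029297 (−); new bracket [2.125, 2.25]
m = 2.1875, f(m) = -0.47 (−); new bracket [2.1875, 2.25]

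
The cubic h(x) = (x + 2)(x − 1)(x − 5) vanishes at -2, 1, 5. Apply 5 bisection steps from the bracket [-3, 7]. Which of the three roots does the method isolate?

5

m = 2, h(m) = -12 (−); new bracket [2, 7]
m = 4.5, h(m) = -11.375 (−); new bracket [4.5, 7]
m = 5.75, h(m) = 27.609375 (+); new bracket [4.5, 5.75]
m = 5.125, h(m) = 3.6738 (+); new bracket [4.5, 5.125]
m = 4.8125, h(m) = -4.8699 (−); new bracket [4.8125, 5.125]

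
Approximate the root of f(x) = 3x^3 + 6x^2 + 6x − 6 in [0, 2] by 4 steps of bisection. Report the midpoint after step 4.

f(1) = 9 > 0, so the root lies in [0, 1]
f(0.5) = -1.125 < 0, so the root lies in [0.5, 1]
f(0.75) = 3.140625 > 0, so the root lies in [0.5, 0.75]
f(0.625) = 0.8262 > 0, so the root lies in [0.5, 0.625]

0.625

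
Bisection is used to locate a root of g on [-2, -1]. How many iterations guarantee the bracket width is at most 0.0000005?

Width after n steps is 1/2^n. Need 2^n ≥ 1/0.0000005 = 2000000.
2^20 = 1048576 < 2000000 ≤ 2^21 = 2097152, so n = 21.

21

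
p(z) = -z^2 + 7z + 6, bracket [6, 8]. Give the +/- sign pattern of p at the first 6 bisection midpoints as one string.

p(7) = 6 > 0, so the root lies in [7, 8]
p(7.5) = 2.25 > 0, so the root lies in [7.5, 8]
p(7.75) = 0.1875 > 0, so the root lies in [7.75, 8]
p(7.875) = -0.8906 < 0, so the root lies in [7.75, 7.875]
p(7.8125) = -0.3477 < 0, so the root lies in [7.75, 7.8125]
p(7.78125) = -0.0791 < 0, so the root lies in [7.75, 7.78125]

+++---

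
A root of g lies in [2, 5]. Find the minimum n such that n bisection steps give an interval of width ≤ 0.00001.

Width after n steps is 3/2^n. Need 2^n ≥ 3/0.00001 = 300000.
2^18 = 262144 < 300000 ≤ 2^19 = 524288, so n = 19.

19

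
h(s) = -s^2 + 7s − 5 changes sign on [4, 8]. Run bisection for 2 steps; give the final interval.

[6, 7]

midpoint 6: h = 1 > 0 → [6, 8]
midpoint 7: h = -5 < 0 → [6, 7]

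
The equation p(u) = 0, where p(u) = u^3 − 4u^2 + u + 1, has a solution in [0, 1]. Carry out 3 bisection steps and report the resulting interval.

midpoint 0.5: p = 0.625 > 0 → [0.5, 1]
midpoint 0.75: p = -0.078125 < 0 → [0.5, 0.75]
midpoint 0.625: p = 0.306641 > 0 → [0.625, 0.75]

[0.625, 0.75]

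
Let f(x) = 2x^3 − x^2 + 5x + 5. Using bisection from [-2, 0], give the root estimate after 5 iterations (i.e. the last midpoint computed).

-0.6875

midpoint -1: f = -3 < 0 → [-1, 0]
midpoint -0.5: f = 2 > 0 → [-1, -0.5]
midpoint -0.75: f = -0.15625 < 0 → [-0.75, -0.5]
midpoint -0.625: f = 0.9961 > 0 → [-0.75, -0.625]
midpoint -0.6875: f = 0.4399 > 0 → [-0.75, -0.6875]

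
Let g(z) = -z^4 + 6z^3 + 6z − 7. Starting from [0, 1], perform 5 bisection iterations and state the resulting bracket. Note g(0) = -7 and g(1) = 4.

[0.75, 0.78125]

midpoint 0.5: g = -3.3125 < 0 → [0.5, 1]
midpoint 0.75: g = -0.285156 < 0 → [0.75, 1]
midpoint 0.875: g = 1.68335 > 0 → [0.75, 0.875]
midpoint 0.8125: g = 0.6575 > 0 → [0.75, 0.8125]
midpoint 0.78125: g = 0.176 > 0 → [0.75, 0.78125]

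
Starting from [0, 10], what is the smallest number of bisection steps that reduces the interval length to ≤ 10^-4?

Width after n steps is 10/2^n. Need 2^n ≥ 10/10^-4 = 100000.
2^16 = 65536 < 100000 ≤ 2^17 = 131072, so n = 17.

17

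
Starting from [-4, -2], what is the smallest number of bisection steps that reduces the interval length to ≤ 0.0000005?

22

Width after n steps is 2/2^n. Need 2^n ≥ 2/0.0000005 = 4000000.
2^21 = 2097152 < 4000000 ≤ 2^22 = 4194304, so n = 22.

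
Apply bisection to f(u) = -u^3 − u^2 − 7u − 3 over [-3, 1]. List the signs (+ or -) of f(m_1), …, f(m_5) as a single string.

+-+--

m = -1, f(m) = 4 (+); new bracket [-1, 1]
m = 0, f(m) = -3 (−); new bracket [-1, 0]
m = -0.5, f(m) = 0.375 (+); new bracket [-0.5, 0]
m = -0.25, f(m) = -1.2969 (−); new bracket [-0.5, -0.25]
m = -0.375, f(m) = -0.4629 (−); new bracket [-0.5, -0.375]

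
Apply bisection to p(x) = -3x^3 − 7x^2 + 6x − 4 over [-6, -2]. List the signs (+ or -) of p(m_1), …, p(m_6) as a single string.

m = -4, p(m) = 52 (+); new bracket [-4, -2]
m = -3, p(m) = -4 (−); new bracket [-4, -3]
m = -3.5, p(m) = 17.875 (+); new bracket [-3.5, -3]
m = -3.25, p(m) = 5.5469 (+); new bracket [-3.25, -3]
m = -3.125, p(m) = 0.4434 (+); new bracket [-3.125, -3]
m = -3.0625, p(m) = -1.8586 (−); new bracket [-3.125, -3.0625]

+-+++-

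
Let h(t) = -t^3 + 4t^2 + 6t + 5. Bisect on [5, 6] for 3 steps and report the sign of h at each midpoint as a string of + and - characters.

-+-

midpoint 5.5: h = -7.375 < 0 → [5, 5.5]
midpoint 5.25: h = 2.046875 > 0 → [5.25, 5.5]
midpoint 5.375: h = -2.474609 < 0 → [5.25, 5.375]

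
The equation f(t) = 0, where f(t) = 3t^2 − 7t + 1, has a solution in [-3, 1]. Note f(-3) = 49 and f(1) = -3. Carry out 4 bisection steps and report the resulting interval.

[0, 0.25]

t = -1 gives f = 11, positive; keep [-1, 1]
t = 0 gives f = 1, positive; keep [0, 1]
t = 0.5 gives f = -1.75, negative; keep [0, 0.5]
t = 0.25 gives f = -0.5625, negative; keep [0, 0.25]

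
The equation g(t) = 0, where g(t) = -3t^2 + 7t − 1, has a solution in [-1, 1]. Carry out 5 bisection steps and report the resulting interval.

midpoint 0: g = -1 < 0 → [0, 1]
midpoint 0.5: g = 1.75 > 0 → [0, 0.5]
midpoint 0.25: g = 0.5625 > 0 → [0, 0.25]
midpoint 0.125: g = -0.1719 < 0 → [0.125, 0.25]
midpoint 0.1875: g = 0.207 > 0 → [0.125, 0.1875]

[0.125, 0.1875]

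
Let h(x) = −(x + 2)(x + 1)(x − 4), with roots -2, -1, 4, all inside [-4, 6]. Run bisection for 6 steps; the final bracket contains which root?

4

m = 1, h(m) = 18 (+); new bracket [1, 6]
m = 3.5, h(m) = 12.375 (+); new bracket [3.5, 6]
m = 4.75, h(m) = -29.109375 (−); new bracket [3.5, 4.75]
m = 4.125, h(m) = -3.9238 (−); new bracket [3.5, 4.125]
m = 3.8125, h(m) = 5.2449 (+); new bracket [3.8125, 4.125]
m = 3.96875, h(m) = 0.9268 (+); new bracket [3.96875, 4.125]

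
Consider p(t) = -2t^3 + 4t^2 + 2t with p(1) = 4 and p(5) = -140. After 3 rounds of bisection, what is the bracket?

[2, 2.5]

m = 3, p(m) = -12 (−); new bracket [1, 3]
m = 2, p(m) = 4 (+); new bracket [2, 3]
m = 2.5, p(m) = -1.25 (−); new bracket [2, 2.5]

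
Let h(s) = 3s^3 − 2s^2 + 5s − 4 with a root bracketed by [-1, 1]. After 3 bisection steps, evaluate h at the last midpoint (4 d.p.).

h(0) = -4 < 0, so the root lies in [0, 1]
h(0.5) = -1.625 < 0, so the root lies in [0.5, 1]
h(0.75) = -0.109375 < 0, so the root lies in [0.75, 1]

-0.1094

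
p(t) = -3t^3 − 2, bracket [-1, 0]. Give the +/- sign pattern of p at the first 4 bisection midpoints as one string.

--+-

midpoint -0.5: p = -1.625 < 0 → [-1, -0.5]
midpoint -0.75: p = -0.734375 < 0 → [-1, -0.75]
midpoint -0.875: p = 0.009766 > 0 → [-0.875, -0.75]
midpoint -0.8125: p = -0.3909 < 0 → [-0.875, -0.8125]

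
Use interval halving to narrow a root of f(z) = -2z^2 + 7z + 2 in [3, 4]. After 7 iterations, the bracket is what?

m = 3.5, f(m) = 2 (+); new bracket [3.5, 4]
m = 3.75, f(m) = 0.125 (+); new bracket [3.75, 4]
m = 3.875, f(m) = -0.90625 (−); new bracket [3.75, 3.875]
m = 3.8125, f(m) = -0.3828 (−); new bracket [3.75, 3.8125]
m = 3.78125, f(m) = -0.127 (−); new bracket [3.75, 3.78125]
m = 3.765625, f(m) = -0.0005 (−); new bracket [3.75, 3.765625]
m = 3.7578125, f(m) = 0.0624 (+); new bracket [3.7578125, 3.765625]

[3.7578125, 3.765625]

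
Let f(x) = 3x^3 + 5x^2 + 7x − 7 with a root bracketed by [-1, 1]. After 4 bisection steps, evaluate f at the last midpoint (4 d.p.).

0.0605

f(0) = -7 < 0, so the root lies in [0, 1]
f(0.5) = -1.875 < 0, so the root lies in [0.5, 1]
f(0.75) = 2.328125 > 0, so the root lies in [0.5, 0.75]
f(0.625) = 0.0605 > 0, so the root lies in [0.5, 0.625]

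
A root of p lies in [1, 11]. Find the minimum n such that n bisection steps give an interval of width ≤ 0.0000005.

Width after n steps is 10/2^n. Need 2^n ≥ 10/0.0000005 = 20000000.
2^24 = 16777216 < 20000000 ≤ 2^25 = 33554432, so n = 25.

25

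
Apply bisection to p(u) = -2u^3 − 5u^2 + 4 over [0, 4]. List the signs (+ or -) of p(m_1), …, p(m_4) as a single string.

p(2) = -32 < 0, so the root lies in [0, 2]
p(1) = -3 < 0, so the root lies in [0, 1]
p(0.5) = 2.5 > 0, so the root lies in [0.5, 1]
p(0.75) = 0.3438 > 0, so the root lies in [0.75, 1]

--++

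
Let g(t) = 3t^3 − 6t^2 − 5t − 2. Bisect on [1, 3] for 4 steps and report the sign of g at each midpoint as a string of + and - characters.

--+-

g(2) = -12 < 0, so the root lies in [2, 3]
g(2.5) = -5.125 < 0, so the root lies in [2.5, 3]
g(2.75) = 1.265625 > 0, so the root lies in [2.5, 2.75]
g(2.625) = -2.2051 < 0, so the root lies in [2.625, 2.75]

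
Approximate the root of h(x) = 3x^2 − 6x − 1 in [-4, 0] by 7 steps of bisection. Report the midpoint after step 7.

h(-2) = 23 > 0, so the root lies in [-2, 0]
h(-1) = 8 > 0, so the root lies in [-1, 0]
h(-0.5) = 2.75 > 0, so the root lies in [-0.5, 0]
h(-0.25) = 0.6875 > 0, so the root lies in [-0.25, 0]
h(-0.125) = -0.2031 < 0, so the root lies in [-0.25, -0.125]
h(-0.1875) = 0.2305 > 0, so the root lies in [-0.1875, -0.125]
h(-0.15625) = 0.0107 > 0, so the root lies in [-0.15625, -0.125]

-0.15625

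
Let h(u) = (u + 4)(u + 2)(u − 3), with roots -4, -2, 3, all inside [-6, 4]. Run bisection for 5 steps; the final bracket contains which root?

midpoint -1: h = -12 < 0 → [-1, 4]
midpoint 1.5: h = -28.875 < 0 → [1.5, 4]
midpoint 2.75: h = -8.015625 < 0 → [2.75, 4]
midpoint 3.375: h = 14.8652 > 0 → [2.75, 3.375]
midpoint 3.0625: h = 2.2346 > 0 → [2.75, 3.0625]

3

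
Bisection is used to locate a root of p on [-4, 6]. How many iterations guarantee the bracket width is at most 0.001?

Width after n steps is 10/2^n. Need 2^n ≥ 10/0.001 = 10000.
2^13 = 8192 < 10000 ≤ 2^14 = 16384, so n = 14.

14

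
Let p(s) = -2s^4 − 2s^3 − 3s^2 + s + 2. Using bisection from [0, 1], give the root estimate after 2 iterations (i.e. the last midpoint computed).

s = 0.5 gives p = 1.375, positive; keep [0.5, 1]
s = 0.75 gives p = -0.414062, negative; keep [0.5, 0.75]

0.75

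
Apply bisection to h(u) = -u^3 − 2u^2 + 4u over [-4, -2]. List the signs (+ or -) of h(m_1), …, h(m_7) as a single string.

-++----

u = -3 gives h = -3, negative; keep [-4, -3]
u = -3.5 gives h = 4.375, positive; keep [-3.5, -3]
u = -3.25 gives h = 0.203125, positive; keep [-3.25, -3]
u = -3.125 gives h = -1.5137, negative; keep [-3.25, -3.125]
u = -3.1875 gives h = -0.6848, negative; keep [-3.25, -3.1875]
u = -3.21875 gives h = -0.2483, negative; keep [-3.25, -3.21875]
u = -3.234375 gives h = -0.0245, negative; keep [-3.25, -3.234375]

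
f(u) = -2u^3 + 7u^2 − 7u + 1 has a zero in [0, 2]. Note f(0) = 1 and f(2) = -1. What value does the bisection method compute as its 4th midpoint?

f(1) = -1 < 0, so the root lies in [0, 1]
f(0.5) = -1 < 0, so the root lies in [0, 0.5]
f(0.25) = -0.34375 < 0, so the root lies in [0, 0.25]
f(0.125) = 0.2305 > 0, so the root lies in [0.125, 0.25]

0.125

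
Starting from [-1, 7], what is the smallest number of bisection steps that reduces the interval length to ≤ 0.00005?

18

Width after n steps is 8/2^n. Need 2^n ≥ 8/0.00005 = 160000.
2^17 = 131072 < 160000 ≤ 2^18 = 262144, so n = 18.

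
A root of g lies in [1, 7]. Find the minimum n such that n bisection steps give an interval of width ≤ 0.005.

Width after n steps is 6/2^n. Need 2^n ≥ 6/0.005 = 1200.
2^10 = 1024 < 1200 ≤ 2^11 = 2048, so n = 11.

11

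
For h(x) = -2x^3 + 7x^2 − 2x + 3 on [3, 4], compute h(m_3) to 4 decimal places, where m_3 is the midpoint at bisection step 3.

midpoint 3.5: h = -4 < 0 → [3, 3.5]
midpoint 3.25: h = 1.78125 > 0 → [3.25, 3.5]
midpoint 3.375: h = -0.902344 < 0 → [3.25, 3.375]

-0.9023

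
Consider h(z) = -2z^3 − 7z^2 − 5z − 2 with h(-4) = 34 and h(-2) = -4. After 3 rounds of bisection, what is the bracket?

[-2.75, -2.5]

z = -3 gives h = 4, positive; keep [-3, -2]
z = -2.5 gives h = -2, negative; keep [-3, -2.5]
z = -2.75 gives h = 0.40625, positive; keep [-2.75, -2.5]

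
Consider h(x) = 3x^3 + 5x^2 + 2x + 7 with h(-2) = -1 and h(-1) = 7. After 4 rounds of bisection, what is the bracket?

[-2, -1.9375]

m = -1.5, h(m) = 5.125 (+); new bracket [-2, -1.5]
m = -1.75, h(m) = 2.734375 (+); new bracket [-2, -1.75]
m = -1.875, h(m) = 1.052734 (+); new bracket [-2, -1.875]
m = -1.9375, h(m) = 0.075 (+); new bracket [-2, -1.9375]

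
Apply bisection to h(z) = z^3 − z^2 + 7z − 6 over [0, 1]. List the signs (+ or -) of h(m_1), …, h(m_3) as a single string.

--+

z = 0.5 gives h = -2.625, negative; keep [0.5, 1]
z = 0.75 gives h = -0.890625, negative; keep [0.75, 1]
z = 0.875 gives h = 0.029297, positive; keep [0.75, 0.875]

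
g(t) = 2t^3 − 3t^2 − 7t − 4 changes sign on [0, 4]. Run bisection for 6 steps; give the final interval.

[2.875, 2.9375]

t = 2 gives g = -14, negative; keep [2, 4]
t = 3 gives g = 2, positive; keep [2, 3]
t = 2.5 gives g = -9, negative; keep [2.5, 3]
t = 2.75 gives g = -4.3438, negative; keep [2.75, 3]
t = 2.875 gives g = -1.3945, negative; keep [2.875, 3]
t = 2.9375 gives g = 0.2456, positive; keep [2.875, 2.9375]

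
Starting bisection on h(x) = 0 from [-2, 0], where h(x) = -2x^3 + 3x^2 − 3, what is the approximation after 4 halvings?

midpoint -1: h = 2 > 0 → [-1, 0]
midpoint -0.5: h = -2 < 0 → [-1, -0.5]
midpoint -0.75: h = -0.46875 < 0 → [-1, -0.75]
midpoint -0.875: h = 0.6367 > 0 → [-0.875, -0.75]

-0.875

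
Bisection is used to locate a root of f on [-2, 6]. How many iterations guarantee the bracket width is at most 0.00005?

Width after n steps is 8/2^n. Need 2^n ≥ 8/0.00005 = 160000.
2^17 = 131072 < 160000 ≤ 2^18 = 262144, so n = 18.

18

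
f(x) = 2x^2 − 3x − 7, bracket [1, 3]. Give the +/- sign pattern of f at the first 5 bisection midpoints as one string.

---++

f(2) = -5 < 0, so the root lies in [2, 3]
f(2.5) = -2 < 0, so the root lies in [2.5, 3]
f(2.75) = -0.125 < 0, so the root lies in [2.75, 3]
f(2.875) = 0.9062 > 0, so the root lies in [2.75, 2.875]
f(2.8125) = 0.3828 > 0, so the root lies in [2.75, 2.8125]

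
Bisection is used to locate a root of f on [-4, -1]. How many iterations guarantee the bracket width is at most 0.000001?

22

Width after n steps is 3/2^n. Need 2^n ≥ 3/0.000001 = 3000000.
2^21 = 2097152 < 3000000 ≤ 2^22 = 4194304, so n = 22.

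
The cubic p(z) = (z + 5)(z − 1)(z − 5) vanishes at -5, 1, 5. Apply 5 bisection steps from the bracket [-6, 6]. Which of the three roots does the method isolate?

z = 0 gives p = 25, positive; keep [-6, 0]
z = -3 gives p = 64, positive; keep [-6, -3]
z = -4.5 gives p = 26.125, positive; keep [-6, -4.5]
z = -5.25 gives p = -16.0156, negative; keep [-5.25, -4.5]
z = -4.875 gives p = 7.252, positive; keep [-5.25, -4.875]

-5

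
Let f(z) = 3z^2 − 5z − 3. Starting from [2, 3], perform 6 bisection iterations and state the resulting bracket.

f(2.5) = 3.25 > 0, so the root lies in [2, 2.5]
f(2.25) = 0.9375 > 0, so the root lies in [2, 2.25]
f(2.125) = -0.078125 < 0, so the root lies in [2.125, 2.25]
f(2.1875) = 0.418 > 0, so the root lies in [2.125, 2.1875]
f(2.15625) = 0.167 > 0, so the root lies in [2.125, 2.15625]
f(2.140625) = 0.0437 > 0, so the root lies in [2.125, 2.140625]

[2.125, 2.140625]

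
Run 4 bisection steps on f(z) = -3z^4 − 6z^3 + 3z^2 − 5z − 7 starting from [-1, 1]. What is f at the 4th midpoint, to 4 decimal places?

-1.6960

z = 0 gives f = -7, negative; keep [-1, 0]
z = -0.5 gives f = -3.1875, negative; keep [-1, -0.5]
z = -0.75 gives f = 0.019531, positive; keep [-0.75, -0.5]
z = -0.625 gives f = -1.696, negative; keep [-0.75, -0.625]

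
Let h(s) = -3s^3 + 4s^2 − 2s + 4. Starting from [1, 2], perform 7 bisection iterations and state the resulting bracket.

midpoint 1.5: h = -0.125 < 0 → [1, 1.5]
midpoint 1.25: h = 1.890625 > 0 → [1.25, 1.5]
midpoint 1.375: h = 1.013672 > 0 → [1.375, 1.5]
midpoint 1.4375: h = 0.4792 > 0 → [1.4375, 1.5]
midpoint 1.46875: h = 0.1861 > 0 → [1.46875, 1.5]
midpoint 1.484375: h = 0.0328 > 0 → [1.484375, 1.5]
midpoint 1.4921875: h = -0.0455 < 0 → [1.484375, 1.4921875]

[1.484375, 1.4921875]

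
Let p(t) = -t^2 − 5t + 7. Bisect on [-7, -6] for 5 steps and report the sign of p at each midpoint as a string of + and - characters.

--+--

m = -6.5, p(m) = -2.75 (−); new bracket [-6.5, -6]
m = -6.25, p(m) = -0.8125 (−); new bracket [-6.25, -6]
m = -6.125, p(m) = 0.109375 (+); new bracket [-6.25, -6.125]
m = -6.1875, p(m) = -0.3477 (−); new bracket [-6.1875, -6.125]
m = -6.15625, p(m) = -0.1182 (−); new bracket [-6.15625, -6.125]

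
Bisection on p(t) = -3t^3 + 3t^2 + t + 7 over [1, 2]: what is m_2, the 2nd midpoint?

1.75

m = 1.5, p(m) = 5.125 (+); new bracket [1.5, 2]
m = 1.75, p(m) = 1.859375 (+); new bracket [1.75, 2]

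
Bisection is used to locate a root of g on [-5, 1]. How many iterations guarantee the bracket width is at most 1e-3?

Width after n steps is 6/2^n. Need 2^n ≥ 6/1e-3 = 6000.
2^12 = 4096 < 6000 ≤ 2^13 = 8192, so n = 13.

13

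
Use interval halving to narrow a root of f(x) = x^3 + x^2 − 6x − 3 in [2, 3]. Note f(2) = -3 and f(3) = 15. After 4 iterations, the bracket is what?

[2.25, 2.3125]

midpoint 2.5: f = 3.875 > 0 → [2, 2.5]
midpoint 2.25: f = -0.046875 < 0 → [2.25, 2.5]
midpoint 2.375: f = 1.787109 > 0 → [2.25, 2.375]
midpoint 2.3125: f = 0.8391 > 0 → [2.25, 2.3125]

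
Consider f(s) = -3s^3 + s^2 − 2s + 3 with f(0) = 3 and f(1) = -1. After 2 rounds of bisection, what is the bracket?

[0.75, 1]

m = 0.5, f(m) = 1.875 (+); new bracket [0.5, 1]
m = 0.75, f(m) = 0.796875 (+); new bracket [0.75, 1]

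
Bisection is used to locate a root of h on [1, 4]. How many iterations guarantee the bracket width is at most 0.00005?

Width after n steps is 3/2^n. Need 2^n ≥ 3/0.00005 = 60000.
2^15 = 32768 < 60000 ≤ 2^16 = 65536, so n = 16.

16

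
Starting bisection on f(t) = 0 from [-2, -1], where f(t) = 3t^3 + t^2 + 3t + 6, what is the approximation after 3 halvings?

f(-1.5) = -6.375 < 0, so the root lies in [-1.5, -1]
f(-1.25) = -2.046875 < 0, so the root lies in [-1.25, -1]
f(-1.125) = -0.380859 < 0, so the root lies in [-1.125, -1]

-1.125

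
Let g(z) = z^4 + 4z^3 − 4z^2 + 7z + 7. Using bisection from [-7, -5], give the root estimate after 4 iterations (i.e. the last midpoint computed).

-5.125

midpoint -6: g = 253 > 0 → [-6, -5]
midpoint -5.5: g = 97.0625 > 0 → [-5.5, -5]
midpoint -5.25: g = 40.878906 > 0 → [-5.25, -5]
midpoint -5.125: g = 17.5002 > 0 → [-5.125, -5]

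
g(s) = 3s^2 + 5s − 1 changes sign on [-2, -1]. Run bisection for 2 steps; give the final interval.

[-2, -1.75]

m = -1.5, g(m) = -1.75 (−); new bracket [-2, -1.5]
m = -1.75, g(m) = -0.5625 (−); new bracket [-2, -1.75]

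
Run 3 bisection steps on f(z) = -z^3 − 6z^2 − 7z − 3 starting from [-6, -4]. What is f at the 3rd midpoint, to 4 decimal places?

2.0469

midpoint -5: f = 7 > 0 → [-5, -4]
midpoint -4.5: f = -1.875 < 0 → [-5, -4.5]
midpoint -4.75: f = 2.046875 > 0 → [-4.75, -4.5]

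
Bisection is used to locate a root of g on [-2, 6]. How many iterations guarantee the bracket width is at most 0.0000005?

Width after n steps is 8/2^n. Need 2^n ≥ 8/0.0000005 = 16000000.
2^23 = 8388608 < 16000000 ≤ 2^24 = 16777216, so n = 24.

24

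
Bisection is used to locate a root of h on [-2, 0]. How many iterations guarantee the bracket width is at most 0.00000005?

Width after n steps is 2/2^n. Need 2^n ≥ 2/0.00000005 = 40000000.
2^25 = 33554432 < 40000000 ≤ 2^26 = 67108864, so n = 26.

26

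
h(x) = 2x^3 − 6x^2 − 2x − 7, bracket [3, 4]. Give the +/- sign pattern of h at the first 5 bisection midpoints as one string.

m = 3.5, h(m) = -1.75 (−); new bracket [3.5, 4]
m = 3.75, h(m) = 6.59375 (+); new bracket [3.5, 3.75]
m = 3.625, h(m) = 2.175781 (+); new bracket [3.5, 3.625]
m = 3.5625, h(m) = 0.1528 (+); new bracket [3.5, 3.5625]
m = 3.53125, h(m) = -0.8134 (−); new bracket [3.53125, 3.5625]

-+++-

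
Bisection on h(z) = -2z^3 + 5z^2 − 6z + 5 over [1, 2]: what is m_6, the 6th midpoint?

z = 1.5 gives h = 0.5, positive; keep [1.5, 2]
z = 1.75 gives h = -0.90625, negative; keep [1.5, 1.75]
z = 1.625 gives h = -0.128906, negative; keep [1.5, 1.625]
z = 1.5625 gives h = 0.2026, positive; keep [1.5625, 1.625]
z = 1.59375 gives h = 0.0413, positive; keep [1.59375, 1.625]
z = 1.609375 gives h = -0.0427, negative; keep [1.59375, 1.609375]

1.609375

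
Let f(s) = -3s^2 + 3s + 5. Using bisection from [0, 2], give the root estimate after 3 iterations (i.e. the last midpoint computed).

f(1) = 5 > 0, so the root lies in [1, 2]
f(1.5) = 2.75 > 0, so the root lies in [1.5, 2]
f(1.75) = 1.0625 > 0, so the root lies in [1.75, 2]

1.75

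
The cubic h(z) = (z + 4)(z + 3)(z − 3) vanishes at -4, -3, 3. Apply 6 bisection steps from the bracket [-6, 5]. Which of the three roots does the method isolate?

z = -0.5 gives h = -30.625, negative; keep [-0.5, 5]
z = 2.25 gives h = -24.609375, negative; keep [2.25, 5]
z = 3.625 gives h = 31.572266, positive; keep [2.25, 3.625]
z = 2.9375 gives h = -2.5745, negative; keep [2.9375, 3.625]
z = 3.28125 gives h = 12.8631, positive; keep [2.9375, 3.28125]
z = 3.109375 gives h = 4.7506, positive; keep [2.9375, 3.109375]

3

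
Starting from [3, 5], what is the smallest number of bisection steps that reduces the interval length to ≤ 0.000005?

Width after n steps is 2/2^n. Need 2^n ≥ 2/0.000005 = 400000.
2^18 = 262144 < 400000 ≤ 2^19 = 524288, so n = 19.

19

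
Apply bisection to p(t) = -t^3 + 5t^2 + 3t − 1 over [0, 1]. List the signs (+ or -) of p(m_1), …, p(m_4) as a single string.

m = 0.5, p(m) = 1.625 (+); new bracket [0, 0.5]
m = 0.25, p(m) = 0.046875 (+); new bracket [0, 0.25]
m = 0.125, p(m) = -0.548828 (−); new bracket [0.125, 0.25]
m = 0.1875, p(m) = -0.2683 (−); new bracket [0.1875, 0.25]

++--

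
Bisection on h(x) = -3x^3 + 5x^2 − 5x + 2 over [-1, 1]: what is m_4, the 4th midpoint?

0.625

midpoint 0: h = 2 > 0 → [0, 1]
midpoint 0.5: h = 0.375 > 0 → [0.5, 1]
midpoint 0.75: h = -0.203125 < 0 → [0.5, 0.75]
midpoint 0.625: h = 0.0957 > 0 → [0.625, 0.75]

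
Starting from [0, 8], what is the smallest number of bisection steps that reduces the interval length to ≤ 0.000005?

21

Width after n steps is 8/2^n. Need 2^n ≥ 8/0.000005 = 1600000.
2^20 = 1048576 < 1600000 ≤ 2^21 = 2097152, so n = 21.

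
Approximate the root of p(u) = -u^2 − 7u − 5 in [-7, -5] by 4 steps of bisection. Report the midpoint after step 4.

-6.125

midpoint -6: p = 1 > 0 → [-7, -6]
midpoint -6.5: p = -1.75 < 0 → [-6.5, -6]
midpoint -6.25: p = -0.3125 < 0 → [-6.25, -6]
midpoint -6.125: p = 0.3594 > 0 → [-6.25, -6.125]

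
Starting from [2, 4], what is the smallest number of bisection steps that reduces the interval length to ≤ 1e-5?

18

Width after n steps is 2/2^n. Need 2^n ≥ 2/1e-5 = 200000.
2^17 = 131072 < 200000 ≤ 2^18 = 262144, so n = 18.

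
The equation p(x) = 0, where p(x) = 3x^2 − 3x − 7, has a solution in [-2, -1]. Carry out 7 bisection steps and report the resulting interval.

midpoint -1.5: p = 4.25 > 0 → [-1.5, -1]
midpoint -1.25: p = 1.4375 > 0 → [-1.25, -1]
midpoint -1.125: p = 0.171875 > 0 → [-1.125, -1]
midpoint -1.0625: p = -0.4258 < 0 → [-1.125, -1.0625]
midpoint -1.09375: p = -0.1299 < 0 → [-1.125, -1.09375]
midpoint -1.109375: p = 0.0203 > 0 → [-1.109375, -1.09375]
midpoint -1.1015625: p = -0.055 < 0 → [-1.109375, -1.1015625]

[-1.109375, -1.1015625]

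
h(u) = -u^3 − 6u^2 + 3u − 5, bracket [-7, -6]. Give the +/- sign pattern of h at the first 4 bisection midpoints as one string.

-++-

m = -6.5, h(m) = -3.375 (−); new bracket [-7, -6.5]
m = -6.75, h(m) = 8.921875 (+); new bracket [-6.75, -6.5]
m = -6.625, h(m) = 2.556641 (+); new bracket [-6.625, -6.5]
m = -6.5625, h(m) = -0.4626 (−); new bracket [-6.625, -6.5625]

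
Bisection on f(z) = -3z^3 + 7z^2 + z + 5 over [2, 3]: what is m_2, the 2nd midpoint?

m = 2.5, f(m) = 4.375 (+); new bracket [2.5, 3]
m = 2.75, f(m) = -1.703125 (−); new bracket [2.5, 2.75]

2.75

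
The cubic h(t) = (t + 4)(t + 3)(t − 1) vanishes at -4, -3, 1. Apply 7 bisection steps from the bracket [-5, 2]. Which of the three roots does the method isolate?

h(-1.5) = -9.375 < 0, so the root lies in [-1.5, 2]
h(0.25) = -10.359375 < 0, so the root lies in [0.25, 2]
h(1.125) = 2.642578 > 0, so the root lies in [0.25, 1.125]
h(0.6875) = -5.4016 < 0, so the root lies in [0.6875, 1.125]
h(0.90625) = -1.7967 < 0, so the root lies in [0.90625, 1.125]
h(1.015625) = 0.3147 > 0, so the root lies in [0.90625, 1.015625]
h(0.9609375) = -0.7676 < 0, so the root lies in [0.9609375, 1.015625]

1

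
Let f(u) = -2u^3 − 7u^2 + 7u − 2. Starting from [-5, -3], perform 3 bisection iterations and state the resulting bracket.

midpoint -4: f = -14 < 0 → [-5, -4]
midpoint -4.5: f = 7 > 0 → [-4.5, -4]
midpoint -4.25: f = -4.65625 < 0 → [-4.5, -4.25]

[-4.5, -4.25]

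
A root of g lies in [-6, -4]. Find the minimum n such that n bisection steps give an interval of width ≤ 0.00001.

Width after n steps is 2/2^n. Need 2^n ≥ 2/0.00001 = 200000.
2^17 = 131072 < 200000 ≤ 2^18 = 262144, so n = 18.

18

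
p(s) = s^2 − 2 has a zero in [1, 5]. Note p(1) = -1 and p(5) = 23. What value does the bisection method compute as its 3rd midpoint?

1.5

p(3) = 7 > 0, so the root lies in [1, 3]
p(2) = 2 > 0, so the root lies in [1, 2]
p(1.5) = 0.25 > 0, so the root lies in [1, 1.5]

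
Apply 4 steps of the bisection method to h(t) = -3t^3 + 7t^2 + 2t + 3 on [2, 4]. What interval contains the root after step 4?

m = 3, h(m) = -9 (−); new bracket [2, 3]
m = 2.5, h(m) = 4.875 (+); new bracket [2.5, 3]
m = 2.75, h(m) = -0.953125 (−); new bracket [2.5, 2.75]
m = 2.625, h(m) = 2.2207 (+); new bracket [2.625, 2.75]

[2.625, 2.75]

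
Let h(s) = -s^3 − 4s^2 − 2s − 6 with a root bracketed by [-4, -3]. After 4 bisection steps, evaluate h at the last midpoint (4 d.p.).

s = -3.5 gives h = -5.125, negative; keep [-4, -3.5]
s = -3.75 gives h = -2.015625, negative; keep [-4, -3.75]
s = -3.875 gives h = -0.126953, negative; keep [-4, -3.875]
s = -3.9375 gives h = 0.906, positive; keep [-3.9375, -3.875]

0.9060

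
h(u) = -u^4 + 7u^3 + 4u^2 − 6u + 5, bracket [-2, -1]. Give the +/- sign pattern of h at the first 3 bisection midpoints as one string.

-+-

m = -1.5, h(m) = -5.6875 (−); new bracket [-1.5, -1]
m = -1.25, h(m) = 2.636719 (+); new bracket [-1.5, -1.25]
m = -1.375, h(m) = -0.959229 (−); new bracket [-1.375, -1.25]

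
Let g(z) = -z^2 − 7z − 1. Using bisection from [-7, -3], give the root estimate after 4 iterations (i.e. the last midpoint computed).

-6.75

midpoint -5: g = 9 > 0 → [-7, -5]
midpoint -6: g = 5 > 0 → [-7, -6]
midpoint -6.5: g = 2.25 > 0 → [-7, -6.5]
midpoint -6.75: g = 0.6875 > 0 → [-7, -6.75]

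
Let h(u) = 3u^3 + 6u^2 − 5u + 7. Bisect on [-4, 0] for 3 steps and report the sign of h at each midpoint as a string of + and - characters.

+-+

u = -2 gives h = 17, positive; keep [-4, -2]
u = -3 gives h = -5, negative; keep [-3, -2]
u = -2.5 gives h = 10.125, positive; keep [-3, -2.5]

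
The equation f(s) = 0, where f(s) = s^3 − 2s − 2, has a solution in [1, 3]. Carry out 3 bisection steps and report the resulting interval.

[1.75, 2]

s = 2 gives f = 2, positive; keep [1, 2]
s = 1.5 gives f = -1.625, negative; keep [1.5, 2]
s = 1.75 gives f = -0.140625, negative; keep [1.75, 2]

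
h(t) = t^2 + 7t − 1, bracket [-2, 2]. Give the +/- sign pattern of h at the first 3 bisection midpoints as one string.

midpoint 0: h = -1 < 0 → [0, 2]
midpoint 1: h = 7 > 0 → [0, 1]
midpoint 0.5: h = 2.75 > 0 → [0, 0.5]

-++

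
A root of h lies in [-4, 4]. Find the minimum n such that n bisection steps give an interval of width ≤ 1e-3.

13

Width after n steps is 8/2^n. Need 2^n ≥ 8/1e-3 = 8000.
2^12 = 4096 < 8000 ≤ 2^13 = 8192, so n = 13.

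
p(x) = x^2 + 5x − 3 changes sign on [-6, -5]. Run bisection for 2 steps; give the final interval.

[-5.75, -5.5]

x = -5.5 gives p = -0.25, negative; keep [-6, -5.5]
x = -5.75 gives p = 1.3125, positive; keep [-5.75, -5.5]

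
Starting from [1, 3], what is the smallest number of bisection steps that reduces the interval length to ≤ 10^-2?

Width after n steps is 2/2^n. Need 2^n ≥ 2/10^-2 = 200.
2^7 = 128 < 200 ≤ 2^8 = 256, so n = 8.

8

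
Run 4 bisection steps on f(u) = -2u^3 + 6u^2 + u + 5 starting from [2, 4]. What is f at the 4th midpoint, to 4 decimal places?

m = 3, f(m) = 8 (+); new bracket [3, 4]
m = 3.5, f(m) = -3.75 (−); new bracket [3, 3.5]
m = 3.25, f(m) = 2.96875 (+); new bracket [3.25, 3.5]
m = 3.375, f(m) = -0.168 (−); new bracket [3.25, 3.375]

-0.1680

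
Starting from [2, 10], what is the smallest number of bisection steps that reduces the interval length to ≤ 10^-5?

Width after n steps is 8/2^n. Need 2^n ≥ 8/10^-5 = 800000.
2^19 = 524288 < 800000 ≤ 2^20 = 1048576, so n = 20.

20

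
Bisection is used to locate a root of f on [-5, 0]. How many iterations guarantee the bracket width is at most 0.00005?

Width after n steps is 5/2^n. Need 2^n ≥ 5/0.00005 = 100000.
2^16 = 65536 < 100000 ≤ 2^17 = 131072, so n = 17.

17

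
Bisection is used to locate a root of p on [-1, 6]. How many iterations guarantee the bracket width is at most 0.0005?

14

Width after n steps is 7/2^n. Need 2^n ≥ 7/0.0005 = 14000.
2^13 = 8192 < 14000 ≤ 2^14 = 16384, so n = 14.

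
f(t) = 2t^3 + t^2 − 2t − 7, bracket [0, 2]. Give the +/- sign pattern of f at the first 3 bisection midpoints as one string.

--+

f(1) = -6 < 0, so the root lies in [1, 2]
f(1.5) = -1 < 0, so the root lies in [1.5, 2]
f(1.75) = 3.28125 > 0, so the root lies in [1.5, 1.75]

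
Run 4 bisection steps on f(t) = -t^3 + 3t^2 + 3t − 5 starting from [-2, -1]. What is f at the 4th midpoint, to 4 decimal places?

-0.1428

f(-1.5) = 0.625 > 0, so the root lies in [-1.5, -1]
f(-1.25) = -2.109375 < 0, so the root lies in [-1.5, -1.25]
f(-1.375) = -0.853516 < 0, so the root lies in [-1.5, -1.375]
f(-1.4375) = -0.1428 < 0, so the root lies in [-1.5, -1.4375]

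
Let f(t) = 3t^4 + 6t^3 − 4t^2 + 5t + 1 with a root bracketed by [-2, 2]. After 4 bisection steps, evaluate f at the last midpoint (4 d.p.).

-0.5820

t = 0 gives f = 1, positive; keep [-2, 0]
t = -1 gives f = -11, negative; keep [-1, 0]
t = -0.5 gives f = -3.0625, negative; keep [-0.5, 0]
t = -0.25 gives f = -0.582, negative; keep [-0.25, 0]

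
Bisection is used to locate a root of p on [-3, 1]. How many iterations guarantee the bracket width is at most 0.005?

10

Width after n steps is 4/2^n. Need 2^n ≥ 4/0.005 = 800.
2^9 = 512 < 800 ≤ 2^10 = 1024, so n = 10.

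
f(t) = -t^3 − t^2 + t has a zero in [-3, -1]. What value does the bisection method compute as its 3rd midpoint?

t = -2 gives f = 2, positive; keep [-2, -1]
t = -1.5 gives f = -0.375, negative; keep [-2, -1.5]
t = -1.75 gives f = 0.546875, positive; keep [-1.75, -1.5]

-1.75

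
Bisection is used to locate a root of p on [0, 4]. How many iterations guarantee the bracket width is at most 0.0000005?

Width after n steps is 4/2^n. Need 2^n ≥ 4/0.0000005 = 8000000.
2^22 = 4194304 < 8000000 ≤ 2^23 = 8388608, so n = 23.

23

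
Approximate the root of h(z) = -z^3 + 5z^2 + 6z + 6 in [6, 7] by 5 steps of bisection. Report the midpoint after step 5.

6.15625

z = 6.5 gives h = -18.375, negative; keep [6, 6.5]
z = 6.25 gives h = -5.328125, negative; keep [6, 6.25]
z = 6.125 gives h = 0.544922, positive; keep [6.125, 6.25]
z = 6.1875 gives h = -2.3386, negative; keep [6.125, 6.1875]
z = 6.15625 gives h = -0.8837, negative; keep [6.125, 6.15625]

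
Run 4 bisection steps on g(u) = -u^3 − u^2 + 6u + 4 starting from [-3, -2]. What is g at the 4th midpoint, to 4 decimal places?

0.0632

m = -2.5, g(m) = -1.625 (−); new bracket [-3, -2.5]
m = -2.75, g(m) = 0.734375 (+); new bracket [-2.75, -2.5]
m = -2.625, g(m) = -0.552734 (−); new bracket [-2.75, -2.625]
m = -2.6875, g(m) = 0.0632 (+); new bracket [-2.6875, -2.625]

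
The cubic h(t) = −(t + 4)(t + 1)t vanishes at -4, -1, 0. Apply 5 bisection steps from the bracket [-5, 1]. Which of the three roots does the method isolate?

m = -2, h(m) = -4 (−); new bracket [-5, -2]
m = -3.5, h(m) = -4.375 (−); new bracket [-5, -3.5]
m = -4.25, h(m) = 3.453125 (+); new bracket [-4.25, -3.5]
m = -3.875, h(m) = -1.3926 (−); new bracket [-4.25, -3.875]
m = -4.0625, h(m) = 0.7776 (+); new bracket [-4.0625, -3.875]

-4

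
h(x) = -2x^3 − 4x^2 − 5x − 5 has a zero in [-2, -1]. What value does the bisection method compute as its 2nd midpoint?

-1.25

x = -1.5 gives h = 0.25, positive; keep [-1.5, -1]
x = -1.25 gives h = -1.09375, negative; keep [-1.5, -1.25]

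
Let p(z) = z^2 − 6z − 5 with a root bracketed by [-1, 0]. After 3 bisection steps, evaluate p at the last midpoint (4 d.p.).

-0.8594

m = -0.5, p(m) = -1.75 (−); new bracket [-1, -0.5]
m = -0.75, p(m) = 0.0625 (+); new bracket [-0.75, -0.5]
m = -0.625, p(m) = -0.859375 (−); new bracket [-0.75, -0.625]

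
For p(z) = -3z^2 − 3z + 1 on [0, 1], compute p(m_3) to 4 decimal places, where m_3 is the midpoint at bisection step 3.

m = 0.5, p(m) = -1.25 (−); new bracket [0, 0.5]
m = 0.25, p(m) = 0.0625 (+); new bracket [0.25, 0.5]
m = 0.375, p(m) = -0.546875 (−); new bracket [0.25, 0.375]

-0.5469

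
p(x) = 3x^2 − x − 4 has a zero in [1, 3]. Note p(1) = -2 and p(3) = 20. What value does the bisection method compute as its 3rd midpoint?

p(2) = 6 > 0, so the root lies in [1, 2]
p(1.5) = 1.25 > 0, so the root lies in [1, 1.5]
p(1.25) = -0.5625 < 0, so the root lies in [1.25, 1.5]

1.25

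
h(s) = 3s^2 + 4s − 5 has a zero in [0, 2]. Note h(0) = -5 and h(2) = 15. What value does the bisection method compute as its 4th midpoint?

0.875

midpoint 1: h = 2 > 0 → [0, 1]
midpoint 0.5: h = -2.25 < 0 → [0.5, 1]
midpoint 0.75: h = -0.3125 < 0 → [0.75, 1]
midpoint 0.875: h = 0.7969 > 0 → [0.75, 0.875]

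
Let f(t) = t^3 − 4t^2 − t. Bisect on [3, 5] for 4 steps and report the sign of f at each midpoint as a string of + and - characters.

midpoint 4: f = -4 < 0 → [4, 5]
midpoint 4.5: f = 5.625 > 0 → [4, 4.5]
midpoint 4.25: f = 0.265625 > 0 → [4, 4.25]
midpoint 4.125: f = -1.998 < 0 → [4.125, 4.25]

-++-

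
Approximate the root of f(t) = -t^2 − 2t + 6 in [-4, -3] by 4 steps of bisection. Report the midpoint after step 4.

-3.6875

t = -3.5 gives f = 0.75, positive; keep [-4, -3.5]
t = -3.75 gives f = -0.5625, negative; keep [-3.75, -3.5]
t = -3.625 gives f = 0.109375, positive; keep [-3.75, -3.625]
t = -3.6875 gives f = -0.2227, negative; keep [-3.6875, -3.625]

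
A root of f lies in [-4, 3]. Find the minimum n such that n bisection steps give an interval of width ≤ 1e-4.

17

Width after n steps is 7/2^n. Need 2^n ≥ 7/1e-4 = 70000.
2^16 = 65536 < 70000 ≤ 2^17 = 131072, so n = 17.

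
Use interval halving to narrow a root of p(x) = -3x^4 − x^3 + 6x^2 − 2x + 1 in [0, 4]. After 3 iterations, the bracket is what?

[1, 1.5]

x = 2 gives p = -35, negative; keep [0, 2]
x = 1 gives p = 1, positive; keep [1, 2]
x = 1.5 gives p = -7.0625, negative; keep [1, 1.5]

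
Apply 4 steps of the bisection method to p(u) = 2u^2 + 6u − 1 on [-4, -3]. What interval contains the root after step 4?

midpoint -3.5: p = 2.5 > 0 → [-3.5, -3]
midpoint -3.25: p = 0.625 > 0 → [-3.25, -3]
midpoint -3.125: p = -0.21875 < 0 → [-3.25, -3.125]
midpoint -3.1875: p = 0.1953 > 0 → [-3.1875, -3.125]

[-3.1875, -3.125]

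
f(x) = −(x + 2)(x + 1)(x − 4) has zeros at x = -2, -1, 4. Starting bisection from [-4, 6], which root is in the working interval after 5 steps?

midpoint 1: f = 18 > 0 → [1, 6]
midpoint 3.5: f = 12.375 > 0 → [3.5, 6]
midpoint 4.75: f = -29.109375 < 0 → [3.5, 4.75]
midpoint 4.125: f = -3.9238 < 0 → [3.5, 4.125]
midpoint 3.8125: f = 5.2449 > 0 → [3.8125, 4.125]

4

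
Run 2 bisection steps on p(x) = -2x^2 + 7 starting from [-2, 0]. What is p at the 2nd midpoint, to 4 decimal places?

midpoint -1: p = 5 > 0 → [-2, -1]
midpoint -1.5: p = 2.5 > 0 → [-2, -1.5]

2.5000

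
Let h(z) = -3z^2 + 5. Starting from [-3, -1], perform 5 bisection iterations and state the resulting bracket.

[-1.3125, -1.25]

h(-2) = -7 < 0, so the root lies in [-2, -1]
h(-1.5) = -1.75 < 0, so the root lies in [-1.5, -1]
h(-1.25) = 0.3125 > 0, so the root lies in [-1.5, -1.25]
h(-1.375) = -0.6719 < 0, so the root lies in [-1.375, -1.25]
h(-1.3125) = -0.168 < 0, so the root lies in [-1.3125, -1.25]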